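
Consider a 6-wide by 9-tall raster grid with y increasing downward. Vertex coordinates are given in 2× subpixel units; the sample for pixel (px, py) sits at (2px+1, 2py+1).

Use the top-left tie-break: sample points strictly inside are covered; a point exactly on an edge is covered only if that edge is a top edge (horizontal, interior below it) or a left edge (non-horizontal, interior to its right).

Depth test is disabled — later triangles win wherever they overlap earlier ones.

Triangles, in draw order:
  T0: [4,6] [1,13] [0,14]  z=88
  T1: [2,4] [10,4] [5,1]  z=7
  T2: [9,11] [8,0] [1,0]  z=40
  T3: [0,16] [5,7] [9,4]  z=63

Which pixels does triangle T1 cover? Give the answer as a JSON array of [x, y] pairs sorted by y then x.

T0:
  2·area = 4
  edge (4, 6)→(1, 13): d=(-3,7) right/bottom  bias=-1
  edge (1, 13)→(0, 14): d=(-1,1) right/bottom  bias=-1
  edge (0, 14)→(4, 6): d=(4,-8) top-left  bias=+0
    (5,1)@(11, 3): e=[-40,0,44] → .  [on edge]
    (4,2)@(9, 5): e=[-32,0,36] → .  [on edge]
    (3,3)@(7, 7): e=[-24,0,28] → .  [on edge]
    (2,4)@(5, 9): e=[-16,0,20] → .  [on edge]
    (1,5)@(3, 11): e=[-8,0,12] → .  [on edge]
    (0,6)@(1, 13): e=[0,0,4] → .  [on edge]
  covered (0 px):
    . . . . . .
    . . . . . .
    . . . . . .
    . . . . . .
    . . . . . .
    . . . . . .
    . . . . . .
    . . . . . .
    . . . . . .
T1:
  2·area = 24  (B↔C swapped to make it positive)
  edge (2, 4)→(5, 1): d=(3,-3) top-left  bias=+0
  edge (5, 1)→(10, 4): d=(5,3) right/bottom  bias=-1
  edge (10, 4)→(2, 4): d=(-8,0) right/bottom  bias=-1
    (2,0)@(5, 1): e=[0,0,24] → .  [on edge]
    (1,1)@(3, 3): e=[0,16,8] → X  [on edge]
    (2,1)@(5, 3): e=[6,10,8] → X
    (3,1)@(7, 3): e=[12,4,8] → X
    (4,1)@(9, 3): e=[18,-2,8] → .
    (0,2)@(1, 5): e=[0,32,-8] → .  [on edge]
    (1,2)@(3, 5): e=[6,26,-8] → .
    (2,2)@(5, 5): e=[12,20,-8] → .
    (3,2)@(7, 5): e=[18,14,-8] → .
  covered (3 px):
    . . . . . .
    . X X X . .
    . . . . . .
    . . . . . .
    . . . . . .
    . . . . . .
    . . . . . .
    . . . . . .
    . . . . . .
T2:
  2·area = 77  (B↔C swapped to make it positive)
  edge (9, 11)→(1, 0): d=(-8,-11) top-left  bias=+0
  edge (1, 0)→(8, 0): d=(7,0) top-left  bias=+0
  edge (8, 0)→(9, 11): d=(1,11) right/bottom  bias=-1
    (1,0)@(3, 1): e=[14,7,56] → X
    (2,0)@(5, 1): e=[36,7,34] → X
    (3,0)@(7, 1): e=[58,7,12] → X
    (4,0)@(9, 1): e=[80,7,-10] → .
    (1,1)@(3, 3): e=[-2,21,58] → .
    (2,1)@(5, 3): e=[20,21,36] → X
    (4,1)@(9, 3): e=[64,21,-8] → .
    (2,2)@(5, 5): e=[4,35,38] → X
    (4,2)@(9, 5): e=[48,35,-6] → .
    (2,3)@(5, 7): e=[-12,49,40] → .
    (3,3)@(7, 7): e=[10,49,18] → X
    (4,3)@(9, 7): e=[32,49,-4] → .
    (4,5)@(9, 11): e=[0,77,0] → .  [on edge]
  covered (8 px):
    . X X X . .
    . . X X . .
    . . X X . .
    . . . X . .
    . . . . . .
    . . . . . .
    . . . . . .
    . . . . . .
    . . . . . .
T3:
  2·area = 21
  edge (0, 16)→(5, 7): d=(5,-9) top-left  bias=+0
  edge (5, 7)→(9, 4): d=(4,-3) top-left  bias=+0
  edge (9, 4)→(0, 16): d=(-9,12) right/bottom  bias=-1
    (2,3)@(5, 7): e=[0,0,21] → X  [on edge]
    (3,3)@(7, 7): e=[18,6,-3] → .
    (2,4)@(5, 9): e=[10,8,3] → X
    (3,4)@(7, 9): e=[28,14,-21] → .
    (1,5)@(3, 11): e=[2,10,9] → X
    (2,5)@(5, 11): e=[20,16,-15] → .
    (1,6)@(3, 13): e=[12,18,-9] → .
  covered (3 px):
    . . . . . .
    . . . . . .
    . . . . . .
    . . X . . .
    . . X . . .
    . X . . . .
    . . . . . .
    . . . . . .
    . . . . . .

Answer: [[1,1],[2,1],[3,1]]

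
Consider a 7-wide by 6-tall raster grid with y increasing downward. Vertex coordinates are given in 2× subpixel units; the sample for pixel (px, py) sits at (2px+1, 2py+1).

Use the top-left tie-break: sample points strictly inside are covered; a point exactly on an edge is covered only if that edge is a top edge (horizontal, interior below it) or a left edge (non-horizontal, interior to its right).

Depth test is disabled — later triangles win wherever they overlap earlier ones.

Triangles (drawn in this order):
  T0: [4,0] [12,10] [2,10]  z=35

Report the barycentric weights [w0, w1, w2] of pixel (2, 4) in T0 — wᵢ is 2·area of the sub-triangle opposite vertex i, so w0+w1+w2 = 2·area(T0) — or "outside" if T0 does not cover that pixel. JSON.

T0:
  2·area = 100
  edge (4, 0)→(12, 10): d=(8,10) right/bottom  bias=-1
  edge (12, 10)→(2, 10): d=(-10,0) right/bottom  bias=-1
  edge (2, 10)→(4, 0): d=(2,-10) top-left  bias=+0
    (2,1)@(5, 3): e=[14,70,16] → #
    (3,1)@(7, 3): e=[-6,70,36] → ·
    (1,2)@(3, 5): e=[50,50,0] → #  [on edge]
    (3,2)@(7, 5): e=[10,50,40] → #
    (4,2)@(9, 5): e=[-10,50,60] → ·
    (1,3)@(3, 7): e=[66,30,4] → #
    (4,3)@(9, 7): e=[6,30,64] → #
    (5,3)@(11, 7): e=[-14,30,84] → ·
    (1,4)@(3, 9): e=[82,10,8] → #
    (5,4)@(11, 9): e=[2,10,88] → #
    (6,4)@(13, 9): e=[-18,10,108] → ·
    (1,5)@(3, 11): e=[98,-10,12] → ·
  covered (13 px):
    · · · · · · ·
    · · # · · · ·
    · # # # · · ·
    · # # # # · ·
    · # # # # # ·
    · · · · · · ·

Result: [10,28,62]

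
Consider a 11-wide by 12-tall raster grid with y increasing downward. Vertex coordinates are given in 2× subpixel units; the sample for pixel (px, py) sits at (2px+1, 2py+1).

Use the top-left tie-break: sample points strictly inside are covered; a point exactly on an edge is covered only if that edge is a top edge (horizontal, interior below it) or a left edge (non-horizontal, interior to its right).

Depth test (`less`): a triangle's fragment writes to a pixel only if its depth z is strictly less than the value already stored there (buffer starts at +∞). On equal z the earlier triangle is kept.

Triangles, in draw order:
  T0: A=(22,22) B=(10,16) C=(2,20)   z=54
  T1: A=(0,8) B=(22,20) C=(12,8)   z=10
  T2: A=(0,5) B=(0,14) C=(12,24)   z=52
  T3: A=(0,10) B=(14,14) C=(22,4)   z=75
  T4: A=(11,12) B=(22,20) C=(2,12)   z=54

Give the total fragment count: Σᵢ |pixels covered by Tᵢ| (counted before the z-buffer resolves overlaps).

T0:
  2·area = 96  (B↔C swapped to make it positive)
  edge (22, 22)→(2, 20): d=(-20,-2) top-left  bias=+0
  edge (2, 20)→(10, 16): d=(8,-4) top-left  bias=+0
  edge (10, 16)→(22, 22): d=(12,6) right/bottom  bias=-1
    (4,8)@(9, 17): e=[74,4,18] → X
    (5,8)@(11, 17): e=[78,12,6] → X
    (6,8)@(13, 17): e=[82,20,-6] → .
    (2,9)@(5, 19): e=[26,4,66] → X
    (3,9)@(7, 19): e=[30,12,54] → X
    (6,9)@(13, 19): e=[42,36,18] → X
    (7,9)@(15, 19): e=[46,44,6] → X
    (8,9)@(17, 19): e=[50,52,-6] → .
    (2,10)@(5, 21): e=[-14,20,90] → .
    (3,10)@(7, 21): e=[-10,28,78] → .
    (4,10)@(9, 21): e=[-6,36,66] → .
    (5,10)@(11, 21): e=[-2,44,54] → .
  covered (12 px):
    . . . . . . . . . . .
    . . . . . . . . . . .
    . . . . . . . . . . .
    . . . . . . . . . . .
    . . . . . . . . . . .
    . . . . . . . . . . .
    . . . . . . . . . . .
    . . . . . . . . . . .
    . . . . X X . . . . .
    . . X X X X X X . . .
    . . . . . . X X X X .
    . . . . . . . . . . .
T1:
  2·area = 144  (B↔C swapped to make it positive)
  edge (0, 8)→(12, 8): d=(12,0) top-left  bias=+0
  edge (12, 8)→(22, 20): d=(10,12) right/bottom  bias=-1
  edge (22, 20)→(0, 8): d=(-22,-12) top-left  bias=+0
    (1,4)@(3, 9): e=[12,118,14] → X
    (2,4)@(5, 9): e=[12,94,38] → X
    (3,4)@(7, 9): e=[12,70,62] → X
    (4,4)@(9, 9): e=[12,46,86] → X
    (5,4)@(11, 9): e=[12,22,110] → X
    (6,4)@(13, 9): e=[12,-2,134] → .
    (1,5)@(3, 11): e=[36,138,-30] → .
    (2,5)@(5, 11): e=[36,114,-6] → .
    (3,5)@(7, 11): e=[36,90,18] → X
    (6,5)@(13, 11): e=[36,18,90] → X
    (7,5)@(15, 11): e=[36,-6,114] → .
    (3,6)@(7, 13): e=[60,110,-26] → .
  covered (18 px):
    . . . . . . . . . . .
    . . . . . . . . . . .
    . . . . . . . . . . .
    . . . . . . . . . . .
    . X X X X X . . . . .
    . . . X X X X . . . .
    . . . . . X X X . . .
    . . . . . . X X X . .
    . . . . . . . . X X .
    . . . . . . . . . . X
    . . . . . . . . . . .
    . . . . . . . . . . .
T2:
  2·area = 108  (B↔C swapped to make it positive)
  edge (0, 5)→(12, 24): d=(12,19) right/bottom  bias=-1
  edge (12, 24)→(0, 14): d=(-12,-10) top-left  bias=+0
  edge (0, 14)→(0, 5): d=(0,-9) top-left  bias=+0
    (0,3)@(1, 7): e=[5,94,9] → X
    (1,3)@(3, 7): e=[-33,114,27] → .
    (0,4)@(1, 9): e=[29,70,9] → X
    (1,4)@(3, 9): e=[-9,90,27] → .
    (0,5)@(1, 11): e=[53,46,9] → X
    (1,5)@(3, 11): e=[15,66,27] → X
    (2,5)@(5, 11): e=[-23,86,45] → .
    (0,6)@(1, 13): e=[77,22,9] → X
    (2,6)@(5, 13): e=[1,62,45] → X
    (3,6)@(7, 13): e=[-37,82,63] → .
    (0,7)@(1, 15): e=[101,-2,9] → .
    (1,7)@(3, 15): e=[63,18,27] → X
  covered (14 px):
    . . . . . . . . . . .
    . . . . . . . . . . .
    . . . . . . . . . . .
    X . . . . . . . . . .
    X . . . . . . . . . .
    X X . . . . . . . . .
    X X X . . . . . . . .
    . X X . . . . . . . .
    . . X X . . . . . . .
    . . . X . . . . . . .
    . . . . X . . . . . .
    . . . . . X . . . . .
T3:
  2·area = 172  (B↔C swapped to make it positive)
  edge (0, 10)→(22, 4): d=(22,-6) top-left  bias=+0
  edge (22, 4)→(14, 14): d=(-8,10) right/bottom  bias=-1
  edge (14, 14)→(0, 10): d=(-14,-4) top-left  bias=+0
    (9,2)@(19, 5): e=[4,22,146] → X
    (10,2)@(21, 5): e=[16,2,154] → X
    (5,3)@(11, 7): e=[0,86,86] → X  [on edge]
    (6,3)@(13, 7): e=[12,66,94] → X
    (7,3)@(15, 7): e=[24,46,102] → X
    (8,3)@(17, 7): e=[36,26,110] → X
    (10,3)@(21, 7): e=[60,-14,126] → .
    (2,4)@(5, 9): e=[8,130,34] → X
    (3,4)@(7, 9): e=[20,110,42] → X
    (4,4)@(9, 9): e=[32,90,50] → X
    (9,4)@(19, 9): e=[92,-10,90] → .
    (2,5)@(5, 11): e=[52,114,6] → X
  covered (22 px):
    . . . . . . . . . . .
    . . . . . . . . . . .
    . . . . . . . . . X X
    . . . . . X X X X X .
    . . X X X X X X X . .
    . . X X X X X X . . .
    . . . . . X X . . . .
    . . . . . . . . . . .
    . . . . . . . . . . .
    . . . . . . . . . . .
    . . . . . . . . . . .
    . . . . . . . . . . .
T4:
  2·area = 72
  edge (11, 12)→(22, 20): d=(11,8) right/bottom  bias=-1
  edge (22, 20)→(2, 12): d=(-20,-8) top-left  bias=+0
  edge (2, 12)→(11, 12): d=(9,0) top-left  bias=+0
    (2,6)@(5, 13): e=[59,4,9] → X
    (3,6)@(7, 13): e=[43,20,9] → X
    (4,6)@(9, 13): e=[27,36,9] → X
    (5,6)@(11, 13): e=[11,52,9] → X
    (6,6)@(13, 13): e=[-5,68,9] → .
    (2,7)@(5, 15): e=[81,-36,27] → .
    (3,7)@(7, 15): e=[65,-20,27] → .
    (4,7)@(9, 15): e=[49,-4,27] → .
    (5,7)@(11, 15): e=[33,12,27] → X
    (6,7)@(13, 15): e=[17,28,27] → X
    (7,7)@(15, 15): e=[1,44,27] → X
    (8,7)@(17, 15): e=[-15,60,27] → .
  covered (9 px):
    . . . . . . . . . . .
    . . . . . . . . . . .
    . . . . . . . . . . .
    . . . . . . . . . . .
    . . . . . . . . . . .
    . . . . . . . . . . .
    . . X X X X . . . . .
    . . . . . X X X . . .
    . . . . . . . X X . .
    . . . . . . . . . . .
    . . . . . . . . . . .
    . . . . . . . . . . .

Answer: 75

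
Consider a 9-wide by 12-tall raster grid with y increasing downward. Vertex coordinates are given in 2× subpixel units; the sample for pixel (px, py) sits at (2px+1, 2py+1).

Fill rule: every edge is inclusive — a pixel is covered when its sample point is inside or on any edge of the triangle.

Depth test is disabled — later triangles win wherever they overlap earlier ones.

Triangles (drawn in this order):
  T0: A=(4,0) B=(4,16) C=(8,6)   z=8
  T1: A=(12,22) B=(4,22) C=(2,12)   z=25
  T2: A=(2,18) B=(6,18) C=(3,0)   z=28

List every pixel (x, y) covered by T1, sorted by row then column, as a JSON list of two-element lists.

T0:
  2·area = 64  (B↔C swapped to make it positive)
  edge (4, 0)→(8, 6): d=(4,6) inclusive
  edge (8, 6)→(4, 16): d=(-4,10) inclusive
  edge (4, 16)→(4, 0): d=(0,-16) inclusive
    (2,1)@(5, 3): e=[6,42,16] → █
    (3,1)@(7, 3): e=[-6,22,48] → ·
    (2,2)@(5, 5): e=[14,34,16] → █
    (3,2)@(7, 5): e=[2,14,48] → █
    (4,2)@(9, 5): e=[-10,-6,80] → ·
    (2,3)@(5, 7): e=[22,26,16] → █
    (4,3)@(9, 7): e=[-2,-14,80] → ·
    (2,4)@(5, 9): e=[30,18,16] → █
    (3,4)@(7, 9): e=[18,-2,48] → ·
    (2,5)@(5, 11): e=[38,10,16] → █
    (3,5)@(7, 11): e=[26,-10,48] → ·
    (2,6)@(5, 13): e=[46,2,16] → █
  covered (8 px):
    · · · · · · · · ·
    · · █ · · · · · ·
    · · █ █ · · · · ·
    · · █ █ · · · · ·
    · · █ · · · · · ·
    · · █ · · · · · ·
    · · █ · · · · · ·
    · · · · · · · · ·
    · · · · · · · · ·
    · · · · · · · · ·
    · · · · · · · · ·
    · · · · · · · · ·
T1:
  2·area = 80
  edge (12, 22)→(4, 22): d=(-8,0) inclusive
  edge (4, 22)→(2, 12): d=(-2,-10) inclusive
  edge (2, 12)→(12, 22): d=(10,10) inclusive
    (0,3)@(1, 7): e=[120,0,-40] → ·  [on edge]
    (0,5)@(1, 11): e=[88,-8,0] → ·  [on edge]
    (1,6)@(3, 13): e=[72,8,0] → █  [on edge]
    (2,6)@(5, 13): e=[72,28,-20] → ·
    (1,7)@(3, 15): e=[56,4,20] → █
    (2,7)@(5, 15): e=[56,24,0] → █  [on edge]
    (3,7)@(7, 15): e=[56,44,-20] → ·
    (1,8)@(3, 17): e=[40,0,40] → █  [on edge]
    (3,8)@(7, 17): e=[40,40,0] → █  [on edge]
    (4,8)@(9, 17): e=[40,60,-20] → ·
    (1,9)@(3, 19): e=[24,-4,60] → ·
    (2,9)@(5, 19): e=[24,16,40] → █
    (4,9)@(9, 19): e=[24,56,0] → █  [on edge]
    (5,10)@(11, 21): e=[8,72,0] → █  [on edge]
    (6,11)@(13, 23): e=[-8,88,0] → ·  [on edge]
  covered (13 px):
    · · · · · · · · ·
    · · · · · · · · ·
    · · · · · · · · ·
    · · · · · · · · ·
    · · · · · · · · ·
    · · · · · · · · ·
    · █ · · · · · · ·
    · █ █ · · · · · ·
    · █ █ █ · · · · ·
    · · █ █ █ · · · ·
    · · █ █ █ █ · · ·
    · · · · · · · · ·
T2:
  2·area = 72  (B↔C swapped to make it positive)
  edge (2, 18)→(3, 0): d=(1,-18) inclusive
  edge (3, 0)→(6, 18): d=(3,18) inclusive
  edge (6, 18)→(2, 18): d=(-4,0) inclusive
    (1,0)@(3, 1): e=[1,3,68] → █
    (2,0)@(5, 1): e=[37,-33,68] → ·
    (1,1)@(3, 3): e=[3,9,60] → █
    (2,1)@(5, 3): e=[39,-27,60] → ·
    (1,2)@(3, 5): e=[5,15,52] → █
    (2,2)@(5, 5): e=[41,-21,52] → ·
    (1,3)@(3, 7): e=[7,21,44] → █
    (2,3)@(5, 7): e=[43,-15,44] → ·
    (1,4)@(3, 9): e=[9,27,36] → █
    (2,4)@(5, 9): e=[45,-9,36] → ·
    (1,5)@(3, 11): e=[11,33,28] → █
    (2,5)@(5, 11): e=[47,-3,28] → ·
  covered (12 px):
    · █ · · · · · · ·
    · █ · · · · · · ·
    · █ · · · · · · ·
    · █ · · · · · · ·
    · █ · · · · · · ·
    · █ · · · · · · ·
    · █ █ · · · · · ·
    · █ █ · · · · · ·
    · █ █ · · · · · ·
    · · · · · · · · ·
    · · · · · · · · ·
    · · · · · · · · ·

Final: [[1,6],[1,7],[2,7],[1,8],[2,8],[3,8],[2,9],[3,9],[4,9],[2,10],[3,10],[4,10],[5,10]]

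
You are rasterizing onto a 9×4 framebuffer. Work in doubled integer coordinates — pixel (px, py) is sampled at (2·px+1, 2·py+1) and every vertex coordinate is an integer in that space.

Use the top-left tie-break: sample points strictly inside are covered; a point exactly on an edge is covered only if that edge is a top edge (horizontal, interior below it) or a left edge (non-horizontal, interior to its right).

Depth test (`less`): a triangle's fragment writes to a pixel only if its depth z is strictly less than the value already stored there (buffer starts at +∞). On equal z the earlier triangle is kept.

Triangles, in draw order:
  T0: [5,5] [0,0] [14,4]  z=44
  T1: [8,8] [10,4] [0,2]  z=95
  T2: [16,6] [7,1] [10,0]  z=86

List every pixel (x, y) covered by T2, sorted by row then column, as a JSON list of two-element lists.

T0:
  2·area = 50
  edge (5, 5)→(0, 0): d=(-5,-5) top-left  bias=+0
  edge (0, 0)→(14, 4): d=(14,4) right/bottom  bias=-1
  edge (14, 4)→(5, 5): d=(-9,1) right/bottom  bias=-1
    (0,0)@(1, 1): e=[0,10,40] → X  [on edge]
    (1,0)@(3, 1): e=[10,2,38] → X
    (2,0)@(5, 1): e=[20,-6,36] → .
    (0,1)@(1, 3): e=[-10,38,22] → .
    (1,1)@(3, 3): e=[0,30,20] → X  [on edge]
    (2,1)@(5, 3): e=[10,22,18] → X
    (3,1)@(7, 3): e=[20,14,16] → X
    (4,1)@(9, 3): e=[30,6,14] → X
    (5,1)@(11, 3): e=[40,-2,12] → .
    (1,2)@(3, 5): e=[-10,58,2] → .
    (2,2)@(5, 5): e=[0,50,0] → .  [on edge]
    (3,2)@(7, 5): e=[10,42,-2] → .
    (3,3)@(7, 7): e=[0,70,-20] → .  [on edge]
  covered (6 px):
    X X . . . . . . .
    . X X X X . . . .
    . . . . . . . . .
    . . . . . . . . .
T1:
  2·area = 44  (B↔C swapped to make it positive)
  edge (8, 8)→(0, 2): d=(-8,-6) top-left  bias=+0
  edge (0, 2)→(10, 4): d=(10,2) right/bottom  bias=-1
  edge (10, 4)→(8, 8): d=(-2,4) right/bottom  bias=-1
    (1,1)@(3, 3): e=[10,4,30] → X
    (2,1)@(5, 3): e=[22,0,22] → .  [on edge]
    (1,2)@(3, 5): e=[-6,24,26] → .
    (2,2)@(5, 5): e=[6,20,18] → X
    (3,2)@(7, 5): e=[18,16,10] → X
    (4,2)@(9, 5): e=[30,12,2] → X
    (5,2)@(11, 5): e=[42,8,-6] → .
    (7,2)@(15, 5): e=[66,0,-22] → .  [on edge]
    (2,3)@(5, 7): e=[-10,40,14] → .
    (3,3)@(7, 7): e=[2,36,6] → X
    (4,3)@(9, 7): e=[14,32,-2] → .
  covered (5 px):
    . . . . . . . . .
    . X . . . . . . .
    . . X X X . . . .
    . . . X . . . . .
T2:
  2·area = 24
  edge (16, 6)→(7, 1): d=(-9,-5) top-left  bias=+0
  edge (7, 1)→(10, 0): d=(3,-1) top-left  bias=+0
  edge (10, 0)→(16, 6): d=(6,6) right/bottom  bias=-1
    (3,0)@(7, 1): e=[0,0,24] → X  [on edge]
    (4,0)@(9, 1): e=[10,2,12] → X
    (5,0)@(11, 1): e=[20,4,0] → .  [on edge]
    (0,1)@(1, 3): e=[-48,0,72] → .  [on edge]
    (3,1)@(7, 3): e=[-18,6,36] → .
    (4,1)@(9, 3): e=[-8,8,24] → .
    (5,1)@(11, 3): e=[2,10,12] → X
    (6,1)@(13, 3): e=[12,12,0] → .  [on edge]
    (5,2)@(11, 5): e=[-16,16,24] → .
    (7,2)@(15, 5): e=[4,20,0] → .  [on edge]
    (8,3)@(17, 7): e=[-4,28,0] → .  [on edge]
  covered (3 px):
    . . . X X . . . .
    . . . . . X . . .
    . . . . . . . . .
    . . . . . . . . .

Answer: [[3,0],[4,0],[5,1]]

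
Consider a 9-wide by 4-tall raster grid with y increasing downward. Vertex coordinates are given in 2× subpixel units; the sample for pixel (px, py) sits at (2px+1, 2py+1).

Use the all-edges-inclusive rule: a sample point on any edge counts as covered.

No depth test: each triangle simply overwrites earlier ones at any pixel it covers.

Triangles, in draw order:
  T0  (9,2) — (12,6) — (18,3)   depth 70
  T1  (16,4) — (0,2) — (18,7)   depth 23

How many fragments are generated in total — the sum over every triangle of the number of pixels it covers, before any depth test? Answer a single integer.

T0:
  2·area = 33  (B↔C swapped to make it positive)
  edge (9, 2)→(18, 3): d=(9,1) inclusive
  edge (18, 3)→(12, 6): d=(-6,3) inclusive
  edge (12, 6)→(9, 2): d=(-3,-4) inclusive
    (5,1)@(11, 3): e=[7,21,5] → X
    (6,1)@(13, 3): e=[5,15,13] → X
    (7,1)@(15, 3): e=[3,9,21] → X
    (8,1)@(17, 3): e=[1,3,29] → X
    (5,2)@(11, 5): e=[25,9,-1] → .
    (6,2)@(13, 5): e=[23,3,7] → X
    (7,2)@(15, 5): e=[21,-3,15] → .
    (8,2)@(17, 5): e=[19,-9,23] → .
    (6,3)@(13, 7): e=[41,-9,1] → .
  covered (5 px):
    . . . . . . . . .
    . . . . . X X X X
    . . . . . . X . .
    . . . . . . . . .
T1:
  2·area = 44  (B↔C swapped to make it positive)
  edge (16, 4)→(18, 7): d=(2,3) inclusive
  edge (18, 7)→(0, 2): d=(-18,-5) inclusive
  edge (0, 2)→(16, 4): d=(16,2) inclusive
    (2,1)@(5, 3): e=[31,7,6] → X
    (3,1)@(7, 3): e=[25,17,2] → X
    (4,1)@(9, 3): e=[19,27,-2] → .
    (2,2)@(5, 5): e=[35,-29,38] → .
    (3,2)@(7, 5): e=[29,-19,34] → .
    (5,2)@(11, 5): e=[17,1,26] → X
    (6,2)@(13, 5): e=[11,11,22] → X
    (7,2)@(15, 5): e=[5,21,18] → X
    (8,2)@(17, 5): e=[-1,31,14] → .
    (5,3)@(11, 7): e=[21,-35,58] → .
    (6,3)@(13, 7): e=[15,-25,54] → .
    (7,3)@(15, 7): e=[9,-15,50] → .
  covered (5 px):
    . . . . . . . . .
    . . X X . . . . .
    . . . . . X X X .
    . . . . . . . . .

Result: 10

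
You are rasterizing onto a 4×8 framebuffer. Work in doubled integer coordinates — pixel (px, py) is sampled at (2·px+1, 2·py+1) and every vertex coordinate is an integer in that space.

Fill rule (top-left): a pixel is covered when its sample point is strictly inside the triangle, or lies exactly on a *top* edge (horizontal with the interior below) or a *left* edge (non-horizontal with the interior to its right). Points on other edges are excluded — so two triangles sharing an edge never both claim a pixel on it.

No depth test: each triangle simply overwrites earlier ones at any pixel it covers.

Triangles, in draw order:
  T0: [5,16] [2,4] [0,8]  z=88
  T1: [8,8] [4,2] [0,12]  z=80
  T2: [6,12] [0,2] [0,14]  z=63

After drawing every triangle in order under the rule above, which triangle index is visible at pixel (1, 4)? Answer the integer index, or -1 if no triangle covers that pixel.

T0:
  2·area = 36  (B↔C swapped to make it positive)
  edge (5, 16)→(0, 8): d=(-5,-8) top-left  bias=+0
  edge (0, 8)→(2, 4): d=(2,-4) top-left  bias=+0
  edge (2, 4)→(5, 16): d=(3,12) right/bottom  bias=-1
    (0,3)@(1, 7): e=[13,2,21] → X
    (1,3)@(3, 7): e=[29,10,-3] → .
    (0,4)@(1, 9): e=[3,6,27] → X
    (1,4)@(3, 9): e=[19,14,3] → X
    (2,4)@(5, 9): e=[35,22,-21] → .
    (0,5)@(1, 11): e=[-7,10,33] → .
    (1,5)@(3, 11): e=[9,18,9] → X
    (2,5)@(5, 11): e=[25,26,-15] → .
    (1,6)@(3, 13): e=[-1,22,15] → .
  covered (4 px):
    . . . .
    . . . .
    . . . .
    X . . .
    X X . .
    . X . .
    . . . .
    . . . .
T1:
  2·area = 64  (B↔C swapped to make it positive)
  edge (8, 8)→(0, 12): d=(-8,4) right/bottom  bias=-1
  edge (0, 12)→(4, 2): d=(4,-10) top-left  bias=+0
  edge (4, 2)→(8, 8): d=(4,6) right/bottom  bias=-1
    (1,2)@(3, 5): e=[44,2,18] → X
    (2,2)@(5, 5): e=[36,22,6] → X
    (3,2)@(7, 5): e=[28,42,-6] → .
    (1,3)@(3, 7): e=[28,10,26] → X
    (3,3)@(7, 7): e=[12,50,2] → X
    (1,4)@(3, 9): e=[12,18,34] → X
    (3,4)@(7, 9): e=[-4,58,10] → .
    (0,5)@(1, 11): e=[4,6,54] → X
    (1,5)@(3, 11): e=[-4,26,42] → .
    (2,5)@(5, 11): e=[-12,46,30] → .
    (0,6)@(1, 13): e=[-12,14,62] → .
  covered (8 px):
    . . . .
    . . . .
    . X X .
    . X X X
    . X X .
    X . . .
    . . . .
    . . . .
T2:
  2·area = 72  (B↔C swapped to make it positive)
  edge (6, 12)→(0, 14): d=(-6,2) right/bottom  bias=-1
  edge (0, 14)→(0, 2): d=(0,-12) top-left  bias=+0
  edge (0, 2)→(6, 12): d=(6,10) right/bottom  bias=-1
    (0,2)@(1, 5): e=[52,12,8] → X
    (1,2)@(3, 5): e=[48,36,-12] → .
    (0,3)@(1, 7): e=[40,12,20] → X
    (1,3)@(3, 7): e=[36,36,0] → .  [on edge]
    (0,4)@(1, 9): e=[28,12,32] → X
    (1,4)@(3, 9): e=[24,36,12] → X
    (2,4)@(5, 9): e=[20,60,-8] → .
    (0,5)@(1, 11): e=[16,12,44] → X
    (2,5)@(5, 11): e=[8,60,4] → X
    (3,5)@(7, 11): e=[4,84,-16] → .
    (0,6)@(1, 13): e=[4,12,56] → X
    (1,6)@(3, 13): e=[0,36,36] → .  [on edge]
  covered (8 px):
    . . . .
    . . . .
    X . . .
    X . . .
    X X . .
    X X X .
    X . . .
    . . . .

Z-buffer (winner per pixel, '.' = empty):
  . . . .
  . . . .
  2 1 1 .
  2 1 1 1
  2 2 1 .
  2 2 2 .
  2 . . .
  . . . .

Final: 2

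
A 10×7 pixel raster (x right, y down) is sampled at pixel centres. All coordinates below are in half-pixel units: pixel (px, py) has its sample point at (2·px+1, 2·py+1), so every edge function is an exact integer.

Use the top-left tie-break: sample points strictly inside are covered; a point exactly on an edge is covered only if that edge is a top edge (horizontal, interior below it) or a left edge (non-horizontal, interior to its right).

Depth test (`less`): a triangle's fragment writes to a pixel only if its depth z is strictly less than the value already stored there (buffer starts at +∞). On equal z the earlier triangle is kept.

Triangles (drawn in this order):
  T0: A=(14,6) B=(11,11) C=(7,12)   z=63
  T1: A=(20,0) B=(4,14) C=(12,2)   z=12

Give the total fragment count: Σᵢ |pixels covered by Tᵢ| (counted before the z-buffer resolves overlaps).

T0:
  2·area = 17
  edge (14, 6)→(11, 11): d=(-3,5) right/bottom  bias=-1
  edge (11, 11)→(7, 12): d=(-4,1) right/bottom  bias=-1
  edge (7, 12)→(14, 6): d=(7,-6) top-left  bias=+0
    (8,0)@(17, 1): e=[0,34,-17] → ·  [on edge]
    (6,3)@(13, 7): e=[2,14,1] → █
    (7,3)@(15, 7): e=[-8,12,13] → ·
    (5,4)@(11, 9): e=[6,8,3] → █
    (6,4)@(13, 9): e=[-4,6,15] → ·
    (9,4)@(19, 9): e=[-34,0,51] → ·  [on edge]
    (4,5)@(9, 11): e=[10,2,5] → █
    (5,5)@(11, 11): e=[0,0,17] → ·  [on edge]
    (1,6)@(3, 13): e=[34,0,-17] → ·  [on edge]
    (4,6)@(9, 13): e=[4,-6,19] → ·
  covered (3 px):
    · · · · · · · · · ·
    · · · · · · · · · ·
    · · · · · · · · · ·
    · · · · · · █ · · ·
    · · · · · █ · · · ·
    · · · · █ · · · · ·
    · · · · · · · · · ·
T1:
  2·area = 80
  edge (20, 0)→(4, 14): d=(-16,14) right/bottom  bias=-1
  edge (4, 14)→(12, 2): d=(8,-12) top-left  bias=+0
  edge (12, 2)→(20, 0): d=(8,-2) top-left  bias=+0
    (8,0)@(17, 1): e=[26,52,2] → █
    (9,0)@(19, 1): e=[-2,76,6] → ·
    (6,1)@(13, 3): e=[50,20,10] → █
    (7,1)@(15, 3): e=[22,44,14] → █
    (8,1)@(17, 3): e=[-6,68,18] → ·
    (5,2)@(11, 5): e=[46,12,22] → █
    (7,2)@(15, 5): e=[-10,60,30] → ·
    (4,3)@(9, 7): e=[42,4,34] → █
    (6,3)@(13, 7): e=[-14,52,42] → ·
    (4,4)@(9, 9): e=[10,20,50] → █
    (5,4)@(11, 9): e=[-18,44,54] → ·
    (3,5)@(7, 11): e=[6,12,62] → █
  covered (10 px):
    · · · · · · · · █ ·
    · · · · · · █ █ · ·
    · · · · · █ █ · · ·
    · · · · █ █ · · · ·
    · · · · █ · · · · ·
    · · · █ · · · · · ·
    · · █ · · · · · · ·

Final: 13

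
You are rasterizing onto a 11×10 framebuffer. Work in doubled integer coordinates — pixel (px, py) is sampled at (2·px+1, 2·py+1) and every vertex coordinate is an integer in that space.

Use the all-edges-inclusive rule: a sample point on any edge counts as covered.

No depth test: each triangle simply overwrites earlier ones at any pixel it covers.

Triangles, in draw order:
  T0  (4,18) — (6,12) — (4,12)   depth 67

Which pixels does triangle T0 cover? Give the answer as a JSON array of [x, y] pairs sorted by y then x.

T0:
  2·area = 12  (B↔C swapped to make it positive)
  edge (4, 18)→(4, 12): d=(0,-6) inclusive
  edge (4, 12)→(6, 12): d=(2,0) inclusive
  edge (6, 12)→(4, 18): d=(-2,6) inclusive
    (4,1)@(9, 3): e=[30,-18,0] → .  [on edge]
    (3,4)@(7, 9): e=[18,-6,0] → .  [on edge]
    (2,6)@(5, 13): e=[6,2,4] → X
    (3,6)@(7, 13): e=[18,2,-8] → .
    (2,7)@(5, 15): e=[6,6,0] → X  [on edge]
    (3,7)@(7, 15): e=[18,6,-12] → .
    (2,8)@(5, 17): e=[6,10,-4] → .
  covered (2 px):
    . . . . . . . . . . .
    . . . . . . . . . . .
    . . . . . . . . . . .
    . . . . . . . . . . .
    . . . . . . . . . . .
    . . . . . . . . . . .
    . . X . . . . . . . .
    . . X . . . . . . . .
    . . . . . . . . . . .
    . . . . . . . . . . .

Result: [[2,6],[2,7]]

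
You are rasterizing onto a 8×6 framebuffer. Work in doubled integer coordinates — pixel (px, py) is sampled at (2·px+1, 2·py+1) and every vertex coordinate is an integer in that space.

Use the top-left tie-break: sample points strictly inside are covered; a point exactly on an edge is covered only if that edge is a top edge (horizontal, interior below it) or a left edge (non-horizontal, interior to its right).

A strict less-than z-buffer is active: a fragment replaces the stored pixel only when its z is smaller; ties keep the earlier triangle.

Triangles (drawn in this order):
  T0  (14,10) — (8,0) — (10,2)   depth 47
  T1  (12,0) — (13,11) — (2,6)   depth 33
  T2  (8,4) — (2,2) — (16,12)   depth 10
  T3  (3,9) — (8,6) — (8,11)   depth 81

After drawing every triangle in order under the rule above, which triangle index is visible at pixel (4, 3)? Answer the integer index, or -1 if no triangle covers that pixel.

T0:
  2·area = 8
  edge (14, 10)→(8, 0): d=(-6,-10) top-left  bias=+0
  edge (8, 0)→(10, 2): d=(2,2) right/bottom  bias=-1
  edge (10, 2)→(14, 10): d=(4,8) right/bottom  bias=-1
    (4,0)@(9, 1): e=[4,0,4] → .  [on edge]
    (5,1)@(11, 3): e=[12,0,-4] → .  [on edge]
    (5,2)@(11, 5): e=[0,4,4] → X  [on edge]
    (6,2)@(13, 5): e=[20,0,-12] → .  [on edge]
    (5,3)@(11, 7): e=[-12,8,12] → .
    (7,3)@(15, 7): e=[28,0,-20] → .  [on edge]
  covered (1 px):
    . . . . . . . .
    . . . . . . . .
    . . . . . X . .
    . . . . . . . .
    . . . . . . . .
    . . . . . . . .
T1:
  2·area = 116
  edge (12, 0)→(13, 11): d=(1,11) right/bottom  bias=-1
  edge (13, 11)→(2, 6): d=(-11,-5) top-left  bias=+0
  edge (2, 6)→(12, 0): d=(10,-6) top-left  bias=+0
    (5,0)@(11, 1): e=[12,100,4] → X
    (6,0)@(13, 1): e=[-10,110,16] → .
    (3,1)@(7, 3): e=[58,58,0] → X  [on edge]
    (4,1)@(9, 3): e=[36,68,12] → X
    (6,1)@(13, 3): e=[-8,88,36] → .
    (2,2)@(5, 5): e=[82,26,8] → X
    (6,2)@(13, 5): e=[-6,66,56] → .
    (2,3)@(5, 7): e=[84,4,28] → X
    (6,3)@(13, 7): e=[-4,44,76] → .
    (2,4)@(5, 9): e=[86,-18,48] → .
    (3,4)@(7, 9): e=[64,-8,60] → .
    (4,4)@(9, 9): e=[42,2,72] → X
    (6,5)@(13, 11): e=[0,0,116] → .  [on edge]
  covered (14 px):
    . . . . . X . .
    . . . X X X . .
    . . X X X X . .
    . . X X X X . .
    . . . . X X . .
    . . . . . . . .
T2:
  2·area = 32  (B↔C swapped to make it positive)
  edge (8, 4)→(16, 12): d=(8,8) right/bottom  bias=-1
  edge (16, 12)→(2, 2): d=(-14,-10) top-left  bias=+0
  edge (2, 2)→(8, 4): d=(6,2) right/bottom  bias=-1
    (2,0)@(5, 1): e=[0,44,-12] → .  [on edge]
    (2,1)@(5, 3): e=[16,16,0] → .  [on edge]
    (3,1)@(7, 3): e=[0,36,-4] → .  [on edge]
    (3,2)@(7, 5): e=[16,8,8] → X
    (4,2)@(9, 5): e=[0,28,4] → .  [on edge]
    (5,2)@(11, 5): e=[-16,48,0] → .  [on edge]
    (3,3)@(7, 7): e=[32,-20,20] → .
    (4,3)@(9, 7): e=[16,0,16] → X  [on edge]
    (5,3)@(11, 7): e=[0,20,12] → .  [on edge]
    (4,4)@(9, 9): e=[32,-28,28] → .
    (6,4)@(13, 9): e=[0,12,20] → .  [on edge]
    (7,5)@(15, 11): e=[0,4,28] → .  [on edge]
  covered (2 px):
    . . . . . . . .
    . . . . . . . .
    . . . X . . . .
    . . . . X . . .
    . . . . . . . .
    . . . . . . . .
T3:
  2·area = 25
  edge (3, 9)→(8, 6): d=(5,-3) top-left  bias=+0
  edge (8, 6)→(8, 11): d=(0,5) right/bottom  bias=-1
  edge (8, 11)→(3, 9): d=(-5,-2) top-left  bias=+0
    (6,1)@(13, 3): e=[0,-25,50] → .  [on edge]
    (3,3)@(7, 7): e=[2,5,18] → X
    (4,3)@(9, 7): e=[8,-5,22] → .
    (1,4)@(3, 9): e=[0,25,0] → X  [on edge]
    (2,4)@(5, 9): e=[6,15,4] → X
    (4,4)@(9, 9): e=[18,-5,12] → .
    (1,5)@(3, 11): e=[10,25,-10] → .
    (2,5)@(5, 11): e=[16,15,-6] → .
    (3,5)@(7, 11): e=[22,5,-2] → .
  covered (4 px):
    . . . . . . . .
    . . . . . . . .
    . . . . . . . .
    . . . X . . . .
    . X X X . . . .
    . . . . . . . .

Z-buffer (winner per pixel, '.' = empty):
  . . . . . 1 . .
  . . . 1 1 1 . .
  . . 1 2 1 1 . .
  . . 1 1 2 1 . .
  . 3 3 3 1 1 . .
  . . . . . . . .

Answer: 2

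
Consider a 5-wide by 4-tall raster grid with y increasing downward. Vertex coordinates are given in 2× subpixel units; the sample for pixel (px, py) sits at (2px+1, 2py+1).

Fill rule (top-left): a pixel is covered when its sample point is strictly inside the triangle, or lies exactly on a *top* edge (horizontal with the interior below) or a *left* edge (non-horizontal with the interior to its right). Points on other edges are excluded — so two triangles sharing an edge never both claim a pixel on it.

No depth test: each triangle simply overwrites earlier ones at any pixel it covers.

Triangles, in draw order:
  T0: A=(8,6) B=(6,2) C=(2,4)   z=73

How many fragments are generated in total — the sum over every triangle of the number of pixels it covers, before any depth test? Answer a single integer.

T0:
  2·area = 20  (B↔C swapped to make it positive)
  edge (8, 6)→(2, 4): d=(-6,-2) top-left  bias=+0
  edge (2, 4)→(6, 2): d=(4,-2) top-left  bias=+0
  edge (6, 2)→(8, 6): d=(2,4) right/bottom  bias=-1
    (2,1)@(5, 3): e=[12,2,6] → #
    (3,1)@(7, 3): e=[16,6,-2] → ·
    (2,2)@(5, 5): e=[0,10,10] → #  [on edge]
    (3,2)@(7, 5): e=[4,14,2] → #
    (4,2)@(9, 5): e=[8,18,-6] → ·
    (2,3)@(5, 7): e=[-12,18,14] → ·
    (3,3)@(7, 7): e=[-8,22,6] → ·
  covered (3 px):
    · · · · ·
    · · # · ·
    · · # # ·
    · · · · ·

Final: 3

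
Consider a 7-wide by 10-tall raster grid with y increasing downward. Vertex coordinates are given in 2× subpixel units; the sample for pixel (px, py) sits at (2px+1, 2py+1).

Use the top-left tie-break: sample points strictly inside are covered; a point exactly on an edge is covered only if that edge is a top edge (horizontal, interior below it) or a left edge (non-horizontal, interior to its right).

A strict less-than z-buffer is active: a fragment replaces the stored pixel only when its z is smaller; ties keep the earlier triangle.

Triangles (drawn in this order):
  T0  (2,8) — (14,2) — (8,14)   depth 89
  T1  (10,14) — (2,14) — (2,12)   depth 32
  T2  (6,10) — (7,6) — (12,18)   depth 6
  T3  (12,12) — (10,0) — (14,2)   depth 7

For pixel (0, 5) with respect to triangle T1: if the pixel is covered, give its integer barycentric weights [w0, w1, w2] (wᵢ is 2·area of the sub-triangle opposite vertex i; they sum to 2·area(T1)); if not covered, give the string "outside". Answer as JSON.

T0:
  2·area = 108
  edge (2, 8)→(14, 2): d=(12,-6) top-left  bias=+0
  edge (14, 2)→(8, 14): d=(-6,12) right/bottom  bias=-1
  edge (8, 14)→(2, 8): d=(-6,-6) top-left  bias=+0
    (6,1)@(13, 3): e=[6,6,96] → X
    (4,2)@(9, 5): e=[6,42,60] → X
    (5,2)@(11, 5): e=[18,18,72] → X
    (6,2)@(13, 5): e=[30,-6,84] → .
    (0,3)@(1, 7): e=[-18,126,0] → .  [on edge]
    (2,3)@(5, 7): e=[6,78,24] → X
    (3,3)@(7, 7): e=[18,54,36] → X
    (6,3)@(13, 7): e=[54,-18,72] → .
    (1,4)@(3, 9): e=[18,90,0] → X  [on edge]
    (5,4)@(11, 9): e=[66,-6,48] → .
    (1,5)@(3, 11): e=[42,78,-12] → .
    (2,5)@(5, 11): e=[54,54,0] → X  [on edge]
    (3,6)@(7, 13): e=[90,18,0] → X  [on edge]
    (4,7)@(9, 15): e=[126,-18,0] → .  [on edge]
    (5,8)@(11, 17): e=[162,-54,0] → .  [on edge]
    (6,9)@(13, 19): e=[198,-90,0] → .  [on edge]
  covered (15 px):
    . . . . . . .
    . . . . . . X
    . . . . X X .
    . . X X X X .
    . X X X X . .
    . . X X X . .
    . . . X . . .
    . . . . . . .
    . . . . . . .
    . . . . . . .
T1:
  2·area = 16
  edge (10, 14)→(2, 14): d=(-8,0) right/bottom  bias=-1
  edge (2, 14)→(2, 12): d=(0,-2) top-left  bias=+0
  edge (2, 12)→(10, 14): d=(8,2) right/bottom  bias=-1
    (1,6)@(3, 13): e=[8,2,6] → X
    (2,6)@(5, 13): e=[8,6,2] → X
    (3,6)@(7, 13): e=[8,10,-2] → .
    (1,7)@(3, 15): e=[-8,2,22] → .
    (2,7)@(5, 15): e=[-8,6,18] → .
  covered (2 px):
    . . . . . . .
    . . . . . . .
    . . . . . . .
    . . . . . . .
    . . . . . . .
    . . . . . . .
    . X X . . . .
    . . . . . . .
    . . . . . . .
    . . . . . . .
T2:
  2·area = 32
  edge (6, 10)→(7, 6): d=(1,-4) top-left  bias=+0
  edge (7, 6)→(12, 18): d=(5,12) right/bottom  bias=-1
  edge (12, 18)→(6, 10): d=(-6,-8) top-left  bias=+0
    (3,3)@(7, 7): e=[1,5,26] → X
    (4,3)@(9, 7): e=[9,-19,42] → .
    (3,4)@(7, 9): e=[3,15,14] → X
    (4,4)@(9, 9): e=[11,-9,30] → .
    (3,5)@(7, 11): e=[5,25,2] → X
    (4,5)@(9, 11): e=[13,1,18] → X
    (5,5)@(11, 11): e=[21,-23,34] → .
    (3,6)@(7, 13): e=[7,35,-10] → .
    (4,6)@(9, 13): e=[15,11,6] → X
    (5,6)@(11, 13): e=[23,-13,22] → .
    (4,7)@(9, 15): e=[17,21,-6] → .
  covered (5 px):
    . . . . . . .
    . . . . . . .
    . . . . . . .
    . . . X . . .
    . . . X . . .
    . . . X X . .
    . . . . X . .
    . . . . . . .
    . . . . . . .
    . . . . . . .
T3:
  2·area = 44
  edge (12, 12)→(10, 0): d=(-2,-12) top-left  bias=+0
  edge (10, 0)→(14, 2): d=(4,2) right/bottom  bias=-1
  edge (14, 2)→(12, 12): d=(-2,10) right/bottom  bias=-1
    (5,0)@(11, 1): e=[10,2,32] → X
    (6,0)@(13, 1): e=[34,-2,12] → .
    (5,1)@(11, 3): e=[6,10,28] → X
    (6,1)@(13, 3): e=[30,6,8] → X
    (5,2)@(11, 5): e=[2,18,24] → X
    (5,3)@(11, 7): e=[-2,26,20] → .
    (6,3)@(13, 7): e=[22,22,0] → .  [on edge]
    (5,8)@(11, 17): e=[-22,66,0] → .  [on edge]
  covered (5 px):
    . . . . . X .
    . . . . . X X
    . . . . . X X
    . . . . . . .
    . . . . . . .
    . . . . . . .
    . . . . . . .
    . . . . . . .
    . . . . . . .
    . . . . . . .

Result: "outside"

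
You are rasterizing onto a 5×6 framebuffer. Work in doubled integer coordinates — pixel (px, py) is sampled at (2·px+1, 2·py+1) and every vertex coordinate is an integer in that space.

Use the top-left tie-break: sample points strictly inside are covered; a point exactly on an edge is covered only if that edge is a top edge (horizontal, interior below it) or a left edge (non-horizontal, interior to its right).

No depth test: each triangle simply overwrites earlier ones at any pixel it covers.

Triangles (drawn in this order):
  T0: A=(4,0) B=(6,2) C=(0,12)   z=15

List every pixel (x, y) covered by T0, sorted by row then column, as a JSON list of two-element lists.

T0:
  2·area = 32
  edge (4, 0)→(6, 2): d=(2,2) right/bottom  bias=-1
  edge (6, 2)→(0, 12): d=(-6,10) right/bottom  bias=-1
  edge (0, 12)→(4, 0): d=(4,-12) top-left  bias=+0
    (2,0)@(5, 1): e=[0,16,16] → .  [on edge]
    (1,1)@(3, 3): e=[8,24,0] → X  [on edge]
    (2,1)@(5, 3): e=[4,4,24] → X
    (3,1)@(7, 3): e=[0,-16,48] → .  [on edge]
    (1,2)@(3, 5): e=[12,12,8] → X
    (2,2)@(5, 5): e=[8,-8,32] → .
    (4,2)@(9, 5): e=[0,-48,80] → .  [on edge]
    (1,3)@(3, 7): e=[16,0,16] → .  [on edge]
    (0,4)@(1, 9): e=[24,8,0] → X  [on edge]
    (1,4)@(3, 9): e=[20,-12,24] → .
    (0,5)@(1, 11): e=[28,-4,8] → .
  covered (4 px):
    . . . . .
    . X X . .
    . X . . .
    . . . . .
    X . . . .
    . . . . .

Final: [[1,1],[2,1],[1,2],[0,4]]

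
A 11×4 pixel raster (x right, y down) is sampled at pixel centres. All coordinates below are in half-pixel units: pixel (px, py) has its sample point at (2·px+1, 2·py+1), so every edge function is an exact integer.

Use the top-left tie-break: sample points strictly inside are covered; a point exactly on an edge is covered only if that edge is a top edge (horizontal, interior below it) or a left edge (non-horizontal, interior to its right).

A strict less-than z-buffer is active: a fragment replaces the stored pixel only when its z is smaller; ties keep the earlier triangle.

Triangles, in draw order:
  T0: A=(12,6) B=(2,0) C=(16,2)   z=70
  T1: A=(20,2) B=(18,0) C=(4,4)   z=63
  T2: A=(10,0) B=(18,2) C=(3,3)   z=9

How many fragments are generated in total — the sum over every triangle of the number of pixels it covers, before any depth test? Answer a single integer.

T0:
  2·area = 64
  edge (12, 6)→(2, 0): d=(-10,-6) top-left  bias=+0
  edge (2, 0)→(16, 2): d=(14,2) right/bottom  bias=-1
  edge (16, 2)→(12, 6): d=(-4,4) right/bottom  bias=-1
    (2,0)@(5, 1): e=[8,8,48] → #
    (3,0)@(7, 1): e=[20,4,40] → #
    (4,0)@(9, 1): e=[32,0,32] → ·  [on edge]
    (8,0)@(17, 1): e=[80,-16,0] → ·  [on edge]
    (2,1)@(5, 3): e=[-12,36,40] → ·
    (3,1)@(7, 3): e=[0,32,32] → #  [on edge]
    (4,1)@(9, 3): e=[12,28,24] → #
    (5,1)@(11, 3): e=[24,24,16] → #
    (6,1)@(13, 3): e=[36,20,8] → #
    (7,1)@(15, 3): e=[48,16,0] → ·  [on edge]
    (3,2)@(7, 5): e=[-20,60,24] → ·
    (4,2)@(9, 5): e=[-8,56,16] → ·
    (6,2)@(13, 5): e=[16,48,0] → ·  [on edge]
    (5,3)@(11, 7): e=[-16,80,0] → ·  [on edge]
  covered (7 px):
    · · # # · · · · · · ·
    · · · # # # # · · · ·
    · · · · · # · · · · ·
    · · · · · · · · · · ·
T1:
  2·area = 36  (B↔C swapped to make it positive)
  edge (20, 2)→(4, 4): d=(-16,2) right/bottom  bias=-1
  edge (4, 4)→(18, 0): d=(14,-4) top-left  bias=+0
  edge (18, 0)→(20, 2): d=(2,2) right/bottom  bias=-1
    (7,0)@(15, 1): e=[26,2,8] → #
    (8,0)@(17, 1): e=[22,10,4] → #
    (9,0)@(19, 1): e=[18,18,0] → ·  [on edge]
    (4,1)@(9, 3): e=[6,6,24] → #
    (5,1)@(11, 3): e=[2,14,20] → #
    (6,1)@(13, 3): e=[-2,22,16] → ·
    (7,1)@(15, 3): e=[-6,30,12] → ·
    (8,1)@(17, 3): e=[-10,38,8] → ·
    (10,1)@(21, 3): e=[-18,54,0] → ·  [on edge]
    (4,2)@(9, 5): e=[-26,34,28] → ·
    (5,2)@(11, 5): e=[-30,42,24] → ·
  covered (4 px):
    · · · · · · · # # · ·
    · · · · # # · · · · ·
    · · · · · · · · · · ·
    · · · · · · · · · · ·
T2:
  2·area = 38
  edge (10, 0)→(18, 2): d=(8,2) right/bottom  bias=-1
  edge (18, 2)→(3, 3): d=(-15,1) right/bottom  bias=-1
  edge (3, 3)→(10, 0): d=(7,-3) top-left  bias=+0
    (4,0)@(9, 1): e=[10,24,4] → #
    (5,0)@(11, 1): e=[6,22,10] → #
    (6,0)@(13, 1): e=[2,20,16] → #
    (7,0)@(15, 1): e=[-2,18,22] → ·
    (1,1)@(3, 3): e=[38,0,0] → ·  [on edge]
    (4,1)@(9, 3): e=[26,-6,18] → ·
    (5,1)@(11, 3): e=[22,-8,24] → ·
    (6,1)@(13, 3): e=[18,-10,30] → ·
  covered (3 px):
    · · · · # # # · · · ·
    · · · · · · · · · · ·
    · · · · · · · · · · ·
    · · · · · · · · · · ·

Final: 14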